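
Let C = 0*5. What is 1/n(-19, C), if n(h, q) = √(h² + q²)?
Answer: 1/19 ≈ 0.052632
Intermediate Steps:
C = 0
1/n(-19, C) = 1/(√((-19)² + 0²)) = 1/(√(361 + 0)) = 1/(√361) = 1/19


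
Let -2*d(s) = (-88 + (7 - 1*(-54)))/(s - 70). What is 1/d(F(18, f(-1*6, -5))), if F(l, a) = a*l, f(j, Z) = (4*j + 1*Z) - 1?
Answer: -1220/27 ≈ -45.185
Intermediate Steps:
f(j, Z) = -1 + Z + 4*j (f(j, Z) = (4*j + Z) - 1 = (Z + 4*j) - 1 = -1 + Z + 4*j)
d(s) = 27/(2*(-70 + s)) (d(s) = -(-88 + (7 - 1*(-54)))/(2*(s - 70)) = -(-88 + (7 + 54))/(2*(-70 + s)) = -(-88 + 61)/(2*(-70 + s)) = -(-27)/(2*(-70 + s)) = 27/(2*(-70 + s)))
1/d(F(18, f(-1*6, -5))) = 1/(27/(2*(-70 + (-1 - 5 + 4*(-1*6))*18))) = 1/(27/(2*(-70 + (-1 - 5 + 4*(-6))*18))) = 1/(27/(2*(-70 + (-1 - 5 - 24)*18))) = 1/(27/(2*(-70 - 30*18))) = 1/(27/(2*(-70 - 540))) = 1/((27/2)/(-610)) = 1/((27/2)*(-1/610)) = 1/(-27/1220) = -1220/27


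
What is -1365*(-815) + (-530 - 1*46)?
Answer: 1111899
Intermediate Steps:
-1365*(-815) + (-530 - 1*46) = 1112475 + (-530 - 46) = 1112475 - 576 = 1111899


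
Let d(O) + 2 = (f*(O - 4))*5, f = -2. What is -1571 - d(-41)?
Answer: -2019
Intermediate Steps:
d(O) = 38 - 10*O (d(O) = -2 - 2*(O - 4)*5 = -2 - 2*(-4 + O)*5 = -2 + (8 - 2*O)*5 = -2 + (40 - 10*O) = 38 - 10*O)
-1571 - d(-41) = -1571 - (38 - 10*(-41)) = -1571 - (38 + 410) = -1571 - 1*448 = -1571 - 448 = -2019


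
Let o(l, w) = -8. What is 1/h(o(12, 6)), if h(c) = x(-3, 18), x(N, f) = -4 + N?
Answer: -1/7 ≈ -0.14286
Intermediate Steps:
h(c) = -7 (h(c) = -4 - 3 = -7)
1/h(o(12, 6)) = 1/(-7) = -1/7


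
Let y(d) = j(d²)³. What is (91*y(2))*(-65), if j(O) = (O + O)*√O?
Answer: -24227840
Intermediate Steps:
j(O) = 2*O^(3/2) (j(O) = (2*O)*√O = 2*O^(3/2))
y(d) = 8*(d²)^(9/2) (y(d) = (2*(d²)^(3/2))³ = 8*(d²)^(9/2))
(91*y(2))*(-65) = (91*(8*(2²)^(9/2)))*(-65) = (91*(8*4^(9/2)))*(-65) = (91*(8*512))*(-65) = (91*4096)*(-65) = 372736*(-65) = -24227840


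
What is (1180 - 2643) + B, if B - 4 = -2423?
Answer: -3882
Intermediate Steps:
B = -2419 (B = 4 - 2423 = -2419)
(1180 - 2643) + B = (1180 - 2643) - 2419 = -1463 - 2419 = -3882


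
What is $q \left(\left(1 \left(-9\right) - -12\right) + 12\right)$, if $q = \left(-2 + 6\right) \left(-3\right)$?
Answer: $-180$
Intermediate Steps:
$q = -12$ ($q = 4 \left(-3\right) = -12$)
$q \left(\left(1 \left(-9\right) - -12\right) + 12\right) = - 12 \left(\left(1 \left(-9\right) - -12\right) + 12\right) = - 12 \left(\left(-9 + 12\right) + 12\right) = - 12 \left(3 + 12\right) = \left(-12\right) 15 = -180$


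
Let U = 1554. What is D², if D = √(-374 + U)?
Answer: 1180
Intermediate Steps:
D = 2*√295 (D = √(-374 + 1554) = √1180 = 2*√295 ≈ 34.351)
D² = (2*√295)² = 1180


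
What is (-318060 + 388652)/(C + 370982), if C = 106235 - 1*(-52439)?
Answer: 8824/66207 ≈ 0.13328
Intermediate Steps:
C = 158674 (C = 106235 + 52439 = 158674)
(-318060 + 388652)/(C + 370982) = (-318060 + 388652)/(158674 + 370982) = 70592/529656 = 70592*(1/529656) = 8824/66207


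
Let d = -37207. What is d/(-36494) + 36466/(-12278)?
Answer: -436981329/224036666 ≈ -1.9505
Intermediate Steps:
d/(-36494) + 36466/(-12278) = -37207/(-36494) + 36466/(-12278) = -37207*(-1/36494) + 36466*(-1/12278) = 37207/36494 - 18233/6139 = -436981329/224036666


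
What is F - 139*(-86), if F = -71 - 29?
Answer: 11854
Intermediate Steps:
F = -100
F - 139*(-86) = -100 - 139*(-86) = -100 + 11954 = 11854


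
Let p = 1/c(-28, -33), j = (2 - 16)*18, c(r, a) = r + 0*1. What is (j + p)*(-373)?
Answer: 2632261/28 ≈ 94009.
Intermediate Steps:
c(r, a) = r (c(r, a) = r + 0 = r)
j = -252 (j = -14*18 = -252)
p = -1/28 (p = 1/(-28) = -1/28 ≈ -0.035714)
(j + p)*(-373) = (-252 - 1/28)*(-373) = -7057/28*(-373) = 2632261/28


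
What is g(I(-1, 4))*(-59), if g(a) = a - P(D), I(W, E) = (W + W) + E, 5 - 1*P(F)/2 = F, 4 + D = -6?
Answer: 1652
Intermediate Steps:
D = -10 (D = -4 - 6 = -10)
P(F) = 10 - 2*F
I(W, E) = E + 2*W (I(W, E) = 2*W + E = E + 2*W)
g(a) = -30 + a (g(a) = a - (10 - 2*(-10)) = a - (10 + 20) = a - 1*30 = a - 30 = -30 + a)
g(I(-1, 4))*(-59) = (-30 + (4 + 2*(-1)))*(-59) = (-30 + (4 - 2))*(-59) = (-30 + 2)*(-59) = -28*(-59) = 1652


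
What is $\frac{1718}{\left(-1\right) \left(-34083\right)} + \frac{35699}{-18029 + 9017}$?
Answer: $- \frac{400415467}{102385332} \approx -3.9109$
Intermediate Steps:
$\frac{1718}{\left(-1\right) \left(-34083\right)} + \frac{35699}{-18029 + 9017} = \frac{1718}{34083} + \frac{35699}{-9012} = 1718 \cdot \frac{1}{34083} + 35699 \left(- \frac{1}{9012}\right) = \frac{1718}{34083} - \frac{35699}{9012} = - \frac{400415467}{102385332}$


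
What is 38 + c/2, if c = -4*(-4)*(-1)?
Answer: 30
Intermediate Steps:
c = -16 (c = 16*(-1) = -16)
38 + c/2 = 38 - 16/2 = 38 - 16*½ = 38 - 8 = 30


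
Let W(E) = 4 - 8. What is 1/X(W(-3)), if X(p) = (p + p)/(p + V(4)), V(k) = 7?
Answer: -3/8 ≈ -0.37500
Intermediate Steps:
W(E) = -4
X(p) = 2*p/(7 + p) (X(p) = (p + p)/(p + 7) = (2*p)/(7 + p) = 2*p/(7 + p))
1/X(W(-3)) = 1/(2*(-4)/(7 - 4)) = 1/(2*(-4)/3) = 1/(2*(-4)*(⅓)) = 1/(-8/3) = -3/8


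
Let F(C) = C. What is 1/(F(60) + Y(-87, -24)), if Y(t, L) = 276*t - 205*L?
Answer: -1/19032 ≈ -5.2543e-5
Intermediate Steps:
Y(t, L) = -205*L + 276*t
1/(F(60) + Y(-87, -24)) = 1/(60 + (-205*(-24) + 276*(-87))) = 1/(60 + (4920 - 24012)) = 1/(60 - 19092) = 1/(-19032) = -1/19032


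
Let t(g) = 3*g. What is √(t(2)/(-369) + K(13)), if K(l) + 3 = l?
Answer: 2*√37761/123 ≈ 3.1597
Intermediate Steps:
K(l) = -3 + l
√(t(2)/(-369) + K(13)) = √((3*2)/(-369) + (-3 + 13)) = √(6*(-1/369) + 10) = √(-2/123 + 10) = √(1228/123) = 2*√37761/123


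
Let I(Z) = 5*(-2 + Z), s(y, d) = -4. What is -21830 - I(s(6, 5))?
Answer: -21800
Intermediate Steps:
I(Z) = -10 + 5*Z
-21830 - I(s(6, 5)) = -21830 - (-10 + 5*(-4)) = -21830 - (-10 - 20) = -21830 - 1*(-30) = -21830 + 30 = -21800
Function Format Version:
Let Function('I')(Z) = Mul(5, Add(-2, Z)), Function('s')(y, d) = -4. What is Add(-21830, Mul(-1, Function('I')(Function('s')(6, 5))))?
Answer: -21800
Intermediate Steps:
Function('I')(Z) = Add(-10, Mul(5, Z))
Add(-21830, Mul(-1, Function('I')(Function('s')(6, 5)))) = Add(-21830, Mul(-1, Add(-10, Mul(5, -4)))) = Add(-21830, Mul(-1, Add(-10, -20))) = Add(-21830, Mul(-1, -30)) = Add(-21830, 30) = -21800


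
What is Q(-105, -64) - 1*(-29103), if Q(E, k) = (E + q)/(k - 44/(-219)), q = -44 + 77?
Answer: 101660721/3493 ≈ 29104.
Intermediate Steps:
q = 33
Q(E, k) = (33 + E)/(44/219 + k) (Q(E, k) = (E + 33)/(k - 44/(-219)) = (33 + E)/(k - 44*(-1/219)) = (33 + E)/(k + 44/219) = (33 + E)/(44/219 + k))
Q(-105, -64) - 1*(-29103) = 219*(33 - 105)/(44 + 219*(-64)) - 1*(-29103) = 219*(-72)/(44 - 14016) + 29103 = 219*(-72)/(-13972) + 29103 = 219*(-1/13972)*(-72) + 29103 = 3942/3493 + 29103 = 101660721/3493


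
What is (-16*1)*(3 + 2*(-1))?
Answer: -16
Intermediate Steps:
(-16*1)*(3 + 2*(-1)) = -16*(3 - 2) = -16*1 = -16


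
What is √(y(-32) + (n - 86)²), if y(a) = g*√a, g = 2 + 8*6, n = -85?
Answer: √(29241 + 200*I*√2) ≈ 171.0 + 0.827*I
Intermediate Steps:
g = 50 (g = 2 + 48 = 50)
y(a) = 50*√a
√(y(-32) + (n - 86)²) = √(50*√(-32) + (-85 - 86)²) = √(50*(4*I*√2) + (-171)²) = √(200*I*√2 + 29241) = √(29241 + 200*I*√2)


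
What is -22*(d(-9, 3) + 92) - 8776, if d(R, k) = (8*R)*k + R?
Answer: -5850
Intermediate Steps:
d(R, k) = R + 8*R*k (d(R, k) = 8*R*k + R = R + 8*R*k)
-22*(d(-9, 3) + 92) - 8776 = -22*(-9*(1 + 8*3) + 92) - 8776 = -22*(-9*(1 + 24) + 92) - 8776 = -22*(-9*25 + 92) - 8776 = -22*(-225 + 92) - 8776 = -22*(-133) - 8776 = 2926 - 8776 = -5850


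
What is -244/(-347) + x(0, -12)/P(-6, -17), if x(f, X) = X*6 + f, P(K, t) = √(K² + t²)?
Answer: 244/347 - 72*√13/65 ≈ -3.2907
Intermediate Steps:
x(f, X) = f + 6*X (x(f, X) = 6*X + f = f + 6*X)
-244/(-347) + x(0, -12)/P(-6, -17) = -244/(-347) + (0 + 6*(-12))/(√((-6)² + (-17)²)) = -244*(-1/347) + (0 - 72)/(√(36 + 289)) = 244/347 - 72*√13/65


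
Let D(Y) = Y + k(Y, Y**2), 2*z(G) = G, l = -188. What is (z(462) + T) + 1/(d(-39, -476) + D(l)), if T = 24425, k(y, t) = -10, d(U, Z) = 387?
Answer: 4659985/189 ≈ 24656.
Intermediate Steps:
z(G) = G/2
D(Y) = -10 + Y (D(Y) = Y - 10 = -10 + Y)
(z(462) + T) + 1/(d(-39, -476) + D(l)) = ((1/2)*462 + 24425) + 1/(387 + (-10 - 188)) = (231 + 24425) + 1/(387 - 198) = 24656 + 1/189 = 4659985/189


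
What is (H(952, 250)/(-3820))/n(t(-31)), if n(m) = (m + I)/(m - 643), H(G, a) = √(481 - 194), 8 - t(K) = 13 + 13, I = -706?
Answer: -661*√287/2765680 ≈ -0.0040489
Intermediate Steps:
t(K) = -18 (t(K) = 8 - (13 + 13) = 8 - 1*26 = 8 - 26 = -18)
H(G, a) = √287
n(m) = (-706 + m)/(-643 + m) (n(m) = (m - 706)/(m - 643) = (-706 + m)/(-643 + m))
(H(952, 250)/(-3820))/n(t(-31)) = (√287/(-3820))/(((-706 - 18)/(-643 - 18))) = (√287*(-1/3820))/((-724/(-661))) = (-√287/3820)/((-1/661*(-724))) = (-√287/3820)/(724/661) = -√287/3820*(661/724) = -661*√287/2765680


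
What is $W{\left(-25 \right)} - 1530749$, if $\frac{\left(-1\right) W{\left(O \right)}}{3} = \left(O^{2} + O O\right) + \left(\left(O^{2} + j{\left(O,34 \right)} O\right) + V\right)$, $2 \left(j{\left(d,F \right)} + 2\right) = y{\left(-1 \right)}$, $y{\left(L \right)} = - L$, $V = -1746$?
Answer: $- \frac{3062497}{2} \approx -1.5312 \cdot 10^{6}$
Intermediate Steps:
$j{\left(d,F \right)} = - \frac{3}{2}$ ($j{\left(d,F \right)} = -2 + \frac{\left(-1\right) \left(-1\right)}{2} = -2 + \frac{1}{2} \cdot 1 = -2 + \frac{1}{2} = - \frac{3}{2}$)
$W{\left(O \right)} = 5238 - 9 O^{2} + \frac{9 O}{2}$ ($W{\left(O \right)} = - 3 \left(\left(O^{2} + O O\right) - \left(1746 - O^{2} + \frac{3 O}{2}\right)\right) = - 3 \left(\left(O^{2} + O^{2}\right) - \left(1746 - O^{2} + \frac{3 O}{2}\right)\right) = - 3 \left(2 O^{2} - \left(1746 - O^{2} + \frac{3 O}{2}\right)\right) = - 3 \left(-1746 + 3 O^{2} - \frac{3 O}{2}\right) = 5238 - 9 O^{2} + \frac{9 O}{2}$)
$W{\left(-25 \right)} - 1530749 = \left(5238 - 9 \left(-25\right)^{2} + \frac{9}{2} \left(-25\right)\right) - 1530749 = \left(5238 - 5625 - \frac{225}{2}\right) - 1530749 = - \frac{999}{2} - 1530749 = - \frac{3062497}{2}$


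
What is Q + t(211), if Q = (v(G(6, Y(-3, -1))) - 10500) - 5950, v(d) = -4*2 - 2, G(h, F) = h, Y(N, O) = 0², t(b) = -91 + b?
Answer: -16340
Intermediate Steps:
Y(N, O) = 0
v(d) = -10 (v(d) = -8 - 2 = -10)
Q = -16460 (Q = (-10 - 10500) - 5950 = -10510 - 5950 = -16460)
Q + t(211) = -16460 + (-91 + 211) = -16460 + 120 = -16340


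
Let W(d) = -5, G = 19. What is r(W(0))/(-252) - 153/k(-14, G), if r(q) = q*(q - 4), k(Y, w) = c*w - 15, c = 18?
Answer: -1973/3052 ≈ -0.64646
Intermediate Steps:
k(Y, w) = -15 + 18*w (k(Y, w) = 18*w - 15 = -15 + 18*w)
r(q) = q*(-4 + q)
r(W(0))/(-252) - 153/k(-14, G) = -5*(-4 - 5)/(-252) - 153/(-15 + 18*19) = -5*(-9)*(-1/252) - 153/(-15 + 342) = 45*(-1/252) - 153/327 = -5/28 - 153*1/327 = -5/28 - 51/109 = -1973/3052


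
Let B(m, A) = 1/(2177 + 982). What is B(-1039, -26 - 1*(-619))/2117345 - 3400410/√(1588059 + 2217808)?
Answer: 1/6688692855 - 261570*√3805867/292759 ≈ -1743.0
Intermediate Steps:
B(m, A) = 1/3159
B(-1039, -26 - 1*(-619))/2117345 - 3400410/√(1588059 + 2217808) = (1/3159)/2117345 - 3400410/√(1588059 + 2217808) = (1/3159)*(1/2117345) - 3400410*√3805867/3805867 = 1/6688692855 - 261570*√3805867/292759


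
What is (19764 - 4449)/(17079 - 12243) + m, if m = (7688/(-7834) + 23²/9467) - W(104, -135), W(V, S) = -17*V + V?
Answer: 99602193775387/59776569268 ≈ 1666.2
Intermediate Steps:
W(V, S) = -16*V
m = 61670526641/37082239 (m = (7688/(-7834) + 23²/9467) - (-16)*104 = (7688*(-1/7834) + 529*(1/9467)) - 1*(-1664) = (-3844/3917 + 529/9467) + 1664 = -34319055/37082239 + 1664 = 61670526641/37082239 ≈ 1663.1)
(19764 - 4449)/(17079 - 12243) + m = (19764 - 4449)/(17079 - 12243) + 61670526641/37082239 = 15315/4836 + 61670526641/37082239 = 15315*(1/4836) + 61670526641/37082239 = 5105/1612 + 61670526641/37082239 = 99602193775387/59776569268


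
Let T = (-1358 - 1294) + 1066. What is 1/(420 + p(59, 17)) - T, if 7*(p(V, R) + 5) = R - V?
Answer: 648675/409 ≈ 1586.0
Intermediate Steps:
p(V, R) = -5 - V/7 + R/7 (p(V, R) = -5 + (R - V)/7 = -5 + (-V/7 + R/7) = -5 - V/7 + R/7)
T = -1586 (T = -2652 + 1066 = -1586)
1/(420 + p(59, 17)) - T = 1/(420 + (-5 - ⅐*59 + (⅐)*17)) - 1*(-1586) = 1/(420 + (-5 - 59/7 + 17/7)) + 1586 = 1/(420 - 11) + 1586 = 1/409 + 1586 = 648675/409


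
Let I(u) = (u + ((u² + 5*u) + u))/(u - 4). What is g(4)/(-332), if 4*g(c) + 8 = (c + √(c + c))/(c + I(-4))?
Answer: 5/913 - √2/3652 ≈ 0.0050892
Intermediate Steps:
I(u) = (u² + 7*u)/(-4 + u) (I(u) = (u + (u² + 6*u))/(-4 + u) = (u² + 7*u)/(-4 + u))
g(c) = -2 + (c + √2*√c)/(4*(3/2 + c)) (g(c) = -2 + ((c + √(c + c))/(c - 4*(7 - 4)/(-4 - 4)))/4 = -2 + ((c + √(2*c))/(c - 4*3/(-8)))/4 = -2 + ((c + √2*√c)/(c - 4*(-⅛)*3))/4 = -2 + ((c + √2*√c)/(c + 3/2))/4 = -2 + ((c + √2*√c)/(3/2 + c))/4 = -2 + (c + √2*√c)/(4*(3/2 + c)))
g(4)/(-332) = ((-12 - 7*4 + √2*√4)/(2*(3 + 2*4)))/(-332) = ((-12 - 28 + √2*2)/(2*(3 + 8)))*(-1/332) = ((½)*(-12 - 28 + 2*√2)/11)*(-1/332) = ((½)*(1/11)*(-40 + 2*√2))*(-1/332) = (-20/11 + √2/11)*(-1/332) = 5/913 - √2/3652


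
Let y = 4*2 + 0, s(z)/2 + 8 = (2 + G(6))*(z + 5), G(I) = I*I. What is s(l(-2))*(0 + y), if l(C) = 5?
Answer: 5952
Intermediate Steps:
G(I) = I²
s(z) = 364 + 76*z (s(z) = -16 + 2*((2 + 6²)*(z + 5)) = -16 + 2*((2 + 36)*(5 + z)) = -16 + 2*(38*(5 + z)) = -16 + 2*(190 + 38*z) = -16 + (380 + 76*z) = 364 + 76*z)
y = 8 (y = 8 + 0 = 8)
s(l(-2))*(0 + y) = (364 + 76*5)*(0 + 8) = (364 + 380)*8 = 744*8 = 5952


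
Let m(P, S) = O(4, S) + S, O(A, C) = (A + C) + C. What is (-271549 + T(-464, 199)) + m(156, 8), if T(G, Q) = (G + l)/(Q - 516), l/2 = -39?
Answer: -86071615/317 ≈ -2.7152e+5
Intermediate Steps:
l = -78 (l = 2*(-39) = -78)
O(A, C) = A + 2*C
T(G, Q) = (-78 + G)/(-516 + Q) (T(G, Q) = (G - 78)/(Q - 516) = (-78 + G)/(-516 + Q))
m(P, S) = 4 + 3*S (m(P, S) = (4 + 2*S) + S = 4 + 3*S)
(-271549 + T(-464, 199)) + m(156, 8) = (-271549 + (-78 - 464)/(-516 + 199)) + (4 + 3*8) = (-271549 - 542/(-317)) + (4 + 24) = (-271549 - 1/317*(-542)) + 28 = (-271549 + 542/317) + 28 = -86080491/317 + 28 = -86071615/317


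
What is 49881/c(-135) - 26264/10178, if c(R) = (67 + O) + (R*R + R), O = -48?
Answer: 176231/1012711 ≈ 0.17402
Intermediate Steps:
c(R) = 19 + R + R**2 (c(R) = (67 - 48) + (R*R + R) = 19 + (R**2 + R) = 19 + (R + R**2) = 19 + R + R**2)
49881/c(-135) - 26264/10178 = 49881/(19 - 135 + (-135)**2) - 26264/10178 = 49881/(19 - 135 + 18225) - 26264*1/10178 = 49881/18109 - 1876/727 = 49881*(1/18109) - 1876/727 = 3837/1393 - 1876/727 = 176231/1012711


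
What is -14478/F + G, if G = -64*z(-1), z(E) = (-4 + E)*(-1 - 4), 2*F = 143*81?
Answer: -6187252/3861 ≈ -1602.5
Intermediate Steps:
F = 11583/2 (F = (143*81)/2 = (½)*11583 = 11583/2 ≈ 5791.5)
z(E) = 20 - 5*E (z(E) = (-4 + E)*(-5) = 20 - 5*E)
G = -1600 (G = -64*(20 - 5*(-1)) = -64*(20 + 5) = -64*25 = -1600)
-14478/F + G = -14478/11583/2 - 1600 = -14478*2/11583 - 1600 = -9652/3861 - 1600 = -6187252/3861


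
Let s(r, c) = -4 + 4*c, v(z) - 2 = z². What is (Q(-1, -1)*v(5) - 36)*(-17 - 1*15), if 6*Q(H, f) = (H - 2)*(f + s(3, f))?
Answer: -2736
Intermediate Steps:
v(z) = 2 + z²
Q(H, f) = (-4 + 5*f)*(-2 + H)/6 (Q(H, f) = ((H - 2)*(f + (-4 + 4*f)))/6 = ((-2 + H)*(-4 + 5*f))/6 = ((-4 + 5*f)*(-2 + H))/6 = (-4 + 5*f)*(-2 + H)/6)
(Q(-1, -1)*v(5) - 36)*(-17 - 1*15) = ((4/3 - 5/3*(-1) - ⅔*(-1) + (⅚)*(-1)*(-1))*(2 + 5²) - 36)*(-17 - 1*15) = ((4/3 + 5/3 + ⅔ + ⅚)*(2 + 25) - 36)*(-17 - 15) = ((9/2)*27 - 36)*(-32) = (243/2 - 36)*(-32) = (171/2)*(-32) = -2736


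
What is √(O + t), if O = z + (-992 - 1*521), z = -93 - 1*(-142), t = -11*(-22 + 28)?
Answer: 3*I*√170 ≈ 39.115*I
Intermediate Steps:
t = -66 (t = -11*6 = -66)
z = 49 (z = -93 + 142 = 49)
O = -1464 (O = 49 + (-992 - 1*521) = 49 + (-992 - 521) = 49 - 1513 = -1464)
√(O + t) = √(-1464 - 66) = √(-1530) = 3*I*√170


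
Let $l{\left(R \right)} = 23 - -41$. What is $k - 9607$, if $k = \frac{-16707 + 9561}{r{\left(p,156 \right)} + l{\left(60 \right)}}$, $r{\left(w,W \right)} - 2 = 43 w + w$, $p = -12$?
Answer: $- \frac{738548}{77} \approx -9591.5$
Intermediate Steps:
$r{\left(w,W \right)} = 2 + 44 w$ ($r{\left(w,W \right)} = 2 + \left(43 w + w\right) = 2 + 44 w$)
$l{\left(R \right)} = 64$ ($l{\left(R \right)} = 23 + 41 = 64$)
$k = \frac{1191}{77}$ ($k = \frac{-16707 + 9561}{\left(2 + 44 \left(-12\right)\right) + 64} = - \frac{7146}{\left(2 - 528\right) + 64} = - \frac{7146}{-526 + 64} = - \frac{7146}{-462} = \left(-7146\right) \left(- \frac{1}{462}\right) = \frac{1191}{77} \approx 15.468$)
$k - 9607 = \frac{1191}{77} - 9607 = - \frac{738548}{77}$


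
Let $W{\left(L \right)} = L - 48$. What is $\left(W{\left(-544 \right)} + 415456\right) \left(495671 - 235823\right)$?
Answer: $107801580672$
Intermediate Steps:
$W{\left(L \right)} = -48 + L$ ($W{\left(L \right)} = L - 48 = -48 + L$)
$\left(W{\left(-544 \right)} + 415456\right) \left(495671 - 235823\right) = \left(\left(-48 - 544\right) + 415456\right) \left(495671 - 235823\right) = \left(-592 + 415456\right) 259848 = 414864 \cdot 259848 = 107801580672$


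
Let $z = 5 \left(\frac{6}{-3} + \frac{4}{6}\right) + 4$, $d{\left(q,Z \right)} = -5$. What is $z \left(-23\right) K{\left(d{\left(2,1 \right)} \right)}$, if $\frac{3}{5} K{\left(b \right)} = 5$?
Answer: $\frac{4600}{9} \approx 511.11$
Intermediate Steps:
$K{\left(b \right)} = \frac{25}{3}$ ($K{\left(b \right)} = \frac{5}{3} \cdot 5 = \frac{25}{3}$)
$z = - \frac{8}{3}$ ($z = 5 \left(6 \left(- \frac{1}{3}\right) + 4 \cdot \frac{1}{6}\right) + 4 = 5 \left(-2 + \frac{2}{3}\right) + 4 = 5 \left(- \frac{4}{3}\right) + 4 = - \frac{20}{3} + 4 = - \frac{8}{3} \approx -2.6667$)
$z \left(-23\right) K{\left(d{\left(2,1 \right)} \right)} = \left(- \frac{8}{3}\right) \left(-23\right) \frac{25}{3} = \frac{184}{3} \cdot \frac{25}{3} = \frac{4600}{9}$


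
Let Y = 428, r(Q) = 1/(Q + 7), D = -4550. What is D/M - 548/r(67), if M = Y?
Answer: -8680403/214 ≈ -40563.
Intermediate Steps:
r(Q) = 1/(7 + Q)
M = 428
D/M - 548/r(67) = -4550/428 - 548/(1/(7 + 67)) = -4550*1/428 - 548/(1/74) = -2275/214 - 548/1/74 = -2275/214 - 548*74 = -2275/214 - 40552 = -8680403/214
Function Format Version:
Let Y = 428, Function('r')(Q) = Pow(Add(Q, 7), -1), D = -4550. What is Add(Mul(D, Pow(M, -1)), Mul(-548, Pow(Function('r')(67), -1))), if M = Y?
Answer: Rational(-8680403, 214) ≈ -40563.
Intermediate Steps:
Function('r')(Q) = Pow(Add(7, Q), -1)
M = 428
Add(Mul(D, Pow(M, -1)), Mul(-548, Pow(Function('r')(67), -1))) = Add(Mul(-4550, Pow(428, -1)), Mul(-548, Pow(Pow(Add(7, 67), -1), -1))) = Add(Mul(-4550, Rational(1, 428)), Mul(-548, Pow(Pow(74, -1), -1))) = Add(Rational(-2275, 214), Mul(-548, Pow(Rational(1, 74), -1))) = Add(Rational(-2275, 214), Mul(-548, 74)) = Add(Rational(-2275, 214), -40552) = Rational(-8680403, 214)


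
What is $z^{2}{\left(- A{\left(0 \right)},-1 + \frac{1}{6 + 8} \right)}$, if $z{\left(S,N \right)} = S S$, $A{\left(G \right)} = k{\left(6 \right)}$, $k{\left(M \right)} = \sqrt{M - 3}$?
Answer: $9$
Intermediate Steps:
$k{\left(M \right)} = \sqrt{-3 + M}$
$A{\left(G \right)} = \sqrt{3}$ ($A{\left(G \right)} = \sqrt{-3 + 6} = \sqrt{3}$)
$z{\left(S,N \right)} = S^{2}$
$z^{2}{\left(- A{\left(0 \right)},-1 + \frac{1}{6 + 8} \right)} = \left(\left(- \sqrt{3}\right)^{2}\right)^{2} = 3^{2} = 9$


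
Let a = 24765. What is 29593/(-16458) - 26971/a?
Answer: -30173317/10450830 ≈ -2.8872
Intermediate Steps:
29593/(-16458) - 26971/a = 29593/(-16458) - 26971/24765 = 29593*(-1/16458) - 26971*1/24765 = -29593/16458 - 26971/24765 = -30173317/10450830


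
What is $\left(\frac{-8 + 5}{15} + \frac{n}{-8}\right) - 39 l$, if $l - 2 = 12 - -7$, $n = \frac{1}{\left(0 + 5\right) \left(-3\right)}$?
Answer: $- \frac{98303}{120} \approx -819.19$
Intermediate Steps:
$n = - \frac{1}{15}$ ($n = \frac{1}{5} \left(- \frac{1}{3}\right) = - \frac{1}{15} \approx -0.066667$)
$l = 21$ ($l = 2 + \left(12 - -7\right) = 2 + \left(12 + 7\right) = 2 + 19 = 21$)
$\left(\frac{-8 + 5}{15} + \frac{n}{-8}\right) - 39 l = \left(\frac{-8 + 5}{15} - \frac{1}{15 \left(-8\right)}\right) - 819 = \left(\left(-3\right) \frac{1}{15} - - \frac{1}{120}\right) - 819 = \left(- \frac{1}{5} + \frac{1}{120}\right) - 819 = - \frac{23}{120} - 819 = - \frac{98303}{120}$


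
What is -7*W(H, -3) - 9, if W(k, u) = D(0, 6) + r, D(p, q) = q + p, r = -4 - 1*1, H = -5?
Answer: -16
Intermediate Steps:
r = -5 (r = -4 - 1 = -5)
D(p, q) = p + q
W(k, u) = 1 (W(k, u) = (0 + 6) - 5 = 6 - 5 = 1)
-7*W(H, -3) - 9 = -7*1 - 9 = -7 - 9 = -16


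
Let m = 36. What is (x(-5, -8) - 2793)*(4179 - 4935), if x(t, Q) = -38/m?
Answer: 2112306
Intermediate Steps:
x(t, Q) = -19/18 (x(t, Q) = -38/36 = -38*1/36 = -19/18)
(x(-5, -8) - 2793)*(4179 - 4935) = (-19/18 - 2793)*(4179 - 4935) = -50293/18*(-756) = 2112306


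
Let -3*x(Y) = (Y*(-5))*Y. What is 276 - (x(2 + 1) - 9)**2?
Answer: 240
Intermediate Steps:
x(Y) = 5*Y**2/3 (x(Y) = -Y*(-5)*Y/3 = -(-5*Y)*Y/3 = -(-5)*Y**2/3 = 5*Y**2/3)
276 - (x(2 + 1) - 9)**2 = 276 - (5*(2 + 1)**2/3 - 9)**2 = 276 - ((5/3)*3**2 - 9)**2 = 276 - ((5/3)*9 - 9)**2 = 276 - (15 - 9)**2 = 276 - 1*6**2 = 276 - 1*36 = 276 - 36 = 240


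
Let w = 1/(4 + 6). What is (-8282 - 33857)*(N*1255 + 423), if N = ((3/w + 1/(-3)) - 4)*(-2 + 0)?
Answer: 8090730139/3 ≈ 2.6969e+9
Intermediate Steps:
w = ⅒ (w = 1/10 = ⅒ ≈ 0.10000)
N = -154/3 (N = ((3/(⅒) + 1/(-3)) - 4)*(-2 + 0) = ((3*10 + 1*(-⅓)) - 4)*(-2) = ((30 - ⅓) - 4)*(-2) = (89/3 - 4)*(-2) = (77/3)*(-2) = -154/3 ≈ -51.333)
(-8282 - 33857)*(N*1255 + 423) = (-8282 - 33857)*(-154/3*1255 + 423) = -42139*(-193270/3 + 423) = -42139*(-192001/3) = 8090730139/3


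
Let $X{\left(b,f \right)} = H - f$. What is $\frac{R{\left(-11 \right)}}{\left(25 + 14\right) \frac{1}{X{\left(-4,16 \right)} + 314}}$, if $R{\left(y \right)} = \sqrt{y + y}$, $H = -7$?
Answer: $\frac{97 i \sqrt{22}}{13} \approx 34.998 i$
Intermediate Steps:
$X{\left(b,f \right)} = -7 - f$
$R{\left(y \right)} = \sqrt{2} \sqrt{y}$ ($R{\left(y \right)} = \sqrt{2 y} = \sqrt{2} \sqrt{y}$)
$\frac{R{\left(-11 \right)}}{\left(25 + 14\right) \frac{1}{X{\left(-4,16 \right)} + 314}} = \frac{\sqrt{2} \sqrt{-11}}{\left(25 + 14\right) \frac{1}{\left(-7 - 16\right) + 314}} = \frac{\sqrt{2} i \sqrt{11}}{39 \frac{1}{\left(-7 - 16\right) + 314}} = \frac{i \sqrt{22}}{39 \frac{1}{-23 + 314}} = \frac{i \sqrt{22}}{39 \cdot \frac{1}{291}} = \frac{i \sqrt{22}}{\frac{13}{97}} = i \sqrt{22} \cdot \frac{97}{13} = \frac{97 i \sqrt{22}}{13}$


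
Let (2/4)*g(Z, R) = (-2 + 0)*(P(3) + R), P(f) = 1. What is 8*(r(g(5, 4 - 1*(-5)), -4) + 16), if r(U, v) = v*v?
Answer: 256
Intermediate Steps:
g(Z, R) = -4 - 4*R (g(Z, R) = 2*((-2 + 0)*(1 + R)) = 2*(-2*(1 + R)) = 2*(-2 - 2*R) = -4 - 4*R)
r(U, v) = v**2
8*(r(g(5, 4 - 1*(-5)), -4) + 16) = 8*((-4)**2 + 16) = 8*(16 + 16) = 8*32 = 256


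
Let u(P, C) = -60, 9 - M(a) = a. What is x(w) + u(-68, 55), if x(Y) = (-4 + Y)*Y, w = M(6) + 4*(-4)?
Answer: 161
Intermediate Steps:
M(a) = 9 - a
w = -13 (w = (9 - 1*6) + 4*(-4) = (9 - 6) - 16 = 3 - 16 = -13)
x(Y) = Y*(-4 + Y)
x(w) + u(-68, 55) = -13*(-4 - 13) - 60 = -13*(-17) - 60 = 221 - 60 = 161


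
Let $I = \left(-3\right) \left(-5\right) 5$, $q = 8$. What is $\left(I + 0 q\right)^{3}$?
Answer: $421875$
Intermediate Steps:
$I = 75$ ($I = 15 \cdot 5 = 75$)
$\left(I + 0 q\right)^{3} = \left(75 + 0 \cdot 8\right)^{3} = \left(75 + 0\right)^{3} = 75^{3} = 421875$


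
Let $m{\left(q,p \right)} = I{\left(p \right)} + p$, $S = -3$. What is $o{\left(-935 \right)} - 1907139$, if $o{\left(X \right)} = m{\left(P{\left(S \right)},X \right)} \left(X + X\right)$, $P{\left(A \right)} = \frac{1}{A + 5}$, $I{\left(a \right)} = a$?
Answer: $1589761$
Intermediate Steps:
$P{\left(A \right)} = \frac{1}{5 + A}$
$m{\left(q,p \right)} = 2 p$ ($m{\left(q,p \right)} = p + p = 2 p$)
$o{\left(X \right)} = 4 X^{2}$ ($o{\left(X \right)} = 2 X \left(X + X\right) = 2 X 2 X = 4 X^{2}$)
$o{\left(-935 \right)} - 1907139 = 4 \left(-935\right)^{2} - 1907139 = 4 \cdot 874225 - 1907139 = 3496900 - 1907139 = 1589761$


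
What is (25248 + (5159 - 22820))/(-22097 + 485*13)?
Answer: -2529/5264 ≈ -0.48043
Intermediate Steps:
(25248 + (5159 - 22820))/(-22097 + 485*13) = (25248 - 17661)/(-22097 + 6305) = 7587/(-15792) = 7587*(-1/15792) = -2529/5264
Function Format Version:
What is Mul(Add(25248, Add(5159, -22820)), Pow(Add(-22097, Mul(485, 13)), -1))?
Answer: Rational(-2529, 5264) ≈ -0.48043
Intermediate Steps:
Mul(Add(25248, Add(5159, -22820)), Pow(Add(-22097, Mul(485, 13)), -1)) = Mul(Add(25248, -17661), Pow(Add(-22097, 6305), -1)) = Mul(7587, Pow(-15792, -1)) = Mul(7587, Rational(-1, 15792)) = Rational(-2529, 5264)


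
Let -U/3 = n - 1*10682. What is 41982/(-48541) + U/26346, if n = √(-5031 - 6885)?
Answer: 74914519/213143531 - 3*I*√331/4391 ≈ 0.35147 - 0.01243*I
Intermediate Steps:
n = 6*I*√331 (n = √(-11916) = 6*I*√331 ≈ 109.16*I)
U = 32046 - 18*I*√331 (U = -3*(6*I*√331 - 1*10682) = -3*(6*I*√331 - 10682) = -3*(-10682 + 6*I*√331) = 32046 - 18*I*√331 ≈ 32046.0 - 327.48*I)
41982/(-48541) + U/26346 = 41982/(-48541) + (32046 - 18*I*√331)/26346 = 41982*(-1/48541) + (32046 - 18*I*√331)*(1/26346) = -41982/48541 + (5341/4391 - 3*I*√331/4391) = 74914519/213143531 - 3*I*√331/4391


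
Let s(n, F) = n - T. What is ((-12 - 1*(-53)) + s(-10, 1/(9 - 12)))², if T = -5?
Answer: 1296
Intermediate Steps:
s(n, F) = 5 + n (s(n, F) = n - 1*(-5) = n + 5 = 5 + n)
((-12 - 1*(-53)) + s(-10, 1/(9 - 12)))² = ((-12 - 1*(-53)) + (5 - 10))² = ((-12 + 53) - 5)² = (41 - 5)² = 36² = 1296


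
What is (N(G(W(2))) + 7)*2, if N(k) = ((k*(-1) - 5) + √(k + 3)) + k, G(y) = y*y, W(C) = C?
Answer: 4 + 2*√7 ≈ 9.2915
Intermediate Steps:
G(y) = y²
N(k) = -5 + √(3 + k) (N(k) = ((-k - 5) + √(3 + k)) + k = ((-5 - k) + √(3 + k)) + k = (-5 + √(3 + k) - k) + k = -5 + √(3 + k))
(N(G(W(2))) + 7)*2 = ((-5 + √(3 + 2²)) + 7)*2 = ((-5 + √(3 + 4)) + 7)*2 = ((-5 + √7) + 7)*2 = (2 + √7)*2 = 4 + 2*√7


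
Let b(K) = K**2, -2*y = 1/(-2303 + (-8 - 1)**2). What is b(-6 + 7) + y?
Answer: 4445/4444 ≈ 1.0002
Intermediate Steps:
y = 1/4444 (y = -1/(2*(-2303 + (-8 - 1)**2)) = -1/(2*(-2303 + (-9)**2)) = -1/(2*(-2303 + 81)) = -1/2/(-2222) = -1/2*(-1/2222) = 1/4444 ≈ 0.00022502)
b(-6 + 7) + y = (-6 + 7)**2 + 1/4444 = 1**2 + 1/4444 = 1 + 1/4444 = 4445/4444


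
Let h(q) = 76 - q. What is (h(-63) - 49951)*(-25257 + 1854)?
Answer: 1165750236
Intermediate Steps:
(h(-63) - 49951)*(-25257 + 1854) = ((76 - 1*(-63)) - 49951)*(-25257 + 1854) = ((76 + 63) - 49951)*(-23403) = (139 - 49951)*(-23403) = -49812*(-23403) = 1165750236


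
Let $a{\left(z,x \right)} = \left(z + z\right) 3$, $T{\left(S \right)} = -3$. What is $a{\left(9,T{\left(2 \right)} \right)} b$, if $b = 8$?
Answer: $432$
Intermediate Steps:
$a{\left(z,x \right)} = 6 z$ ($a{\left(z,x \right)} = 2 z 3 = 6 z$)
$a{\left(9,T{\left(2 \right)} \right)} b = 6 \cdot 9 \cdot 8 = 54 \cdot 8 = 432$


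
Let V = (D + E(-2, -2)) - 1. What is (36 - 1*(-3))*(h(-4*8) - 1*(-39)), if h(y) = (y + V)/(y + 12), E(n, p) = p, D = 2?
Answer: 31707/20 ≈ 1585.3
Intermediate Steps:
V = -1 (V = (2 - 2) - 1 = 0 - 1 = -1)
h(y) = (-1 + y)/(12 + y) (h(y) = (y - 1)/(y + 12) = (-1 + y)/(12 + y))
(36 - 1*(-3))*(h(-4*8) - 1*(-39)) = (36 - 1*(-3))*((-1 - 4*8)/(12 - 4*8) - 1*(-39)) = (36 + 3)*((-1 - 32)/(12 - 32) + 39) = 39*(-33/(-20) + 39) = 39*(-1/20*(-33) + 39) = 39*(33/20 + 39) = 39*(813/20) = 31707/20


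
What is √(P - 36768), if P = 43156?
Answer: 2*√1597 ≈ 79.925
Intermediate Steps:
√(P - 36768) = √(43156 - 36768) = √6388 = 2*√1597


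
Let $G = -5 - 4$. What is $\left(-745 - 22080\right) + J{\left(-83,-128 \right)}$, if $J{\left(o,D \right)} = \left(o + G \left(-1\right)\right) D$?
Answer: $-13353$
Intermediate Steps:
$G = -9$ ($G = -5 - 4 = -9$)
$J{\left(o,D \right)} = D \left(9 + o\right)$ ($J{\left(o,D \right)} = \left(o - -9\right) D = \left(o + 9\right) D = \left(9 + o\right) D = D \left(9 + o\right)$)
$\left(-745 - 22080\right) + J{\left(-83,-128 \right)} = \left(-745 - 22080\right) - 128 \left(9 - 83\right) = -22825 - -9472 = -22825 + 9472 = -13353$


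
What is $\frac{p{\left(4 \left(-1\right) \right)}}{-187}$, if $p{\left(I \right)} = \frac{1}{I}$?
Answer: $\frac{1}{748} \approx 0.0013369$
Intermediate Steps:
$\frac{p{\left(4 \left(-1\right) \right)}}{-187} = \frac{1}{4 \left(-1\right) \left(-187\right)} = \frac{1}{-4} \left(- \frac{1}{187}\right) = \left(- \frac{1}{4}\right) \left(- \frac{1}{187}\right) = \frac{1}{748}$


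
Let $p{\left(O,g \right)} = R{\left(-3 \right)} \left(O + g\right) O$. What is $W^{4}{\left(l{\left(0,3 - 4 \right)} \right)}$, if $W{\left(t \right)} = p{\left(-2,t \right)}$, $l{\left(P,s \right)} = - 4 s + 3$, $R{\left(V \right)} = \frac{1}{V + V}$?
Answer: $\frac{625}{81} \approx 7.716$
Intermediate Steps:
$R{\left(V \right)} = \frac{1}{2 V}$
$l{\left(P,s \right)} = 3 - 4 s$
$p{\left(O,g \right)} = O \left(- \frac{O}{6} - \frac{g}{6}\right)$ ($p{\left(O,g \right)} = \frac{1}{2 \left(-3\right)} \left(O + g\right) O = \frac{1}{2} \left(- \frac{1}{3}\right) \left(O + g\right) O = - \frac{O + g}{6} O = \left(- \frac{O}{6} - \frac{g}{6}\right) O = O \left(- \frac{O}{6} - \frac{g}{6}\right)$)
$W{\left(t \right)} = - \frac{2}{3} + \frac{t}{3}$ ($W{\left(t \right)} = \left(- \frac{1}{6}\right) \left(-2\right) \left(-2 + t\right) = - \frac{2}{3} + \frac{t}{3}$)
$W^{4}{\left(l{\left(0,3 - 4 \right)} \right)} = \left(- \frac{2}{3} + \frac{3 - 4 \left(3 - 4\right)}{3}\right)^{4} = \left(- \frac{2}{3} + \frac{3 - -4}{3}\right)^{4} = \left(- \frac{2}{3} + \frac{3 + 4}{3}\right)^{4} = \left(- \frac{2}{3} + \frac{1}{3} \cdot 7\right)^{4} = \left(- \frac{2}{3} + \frac{7}{3}\right)^{4} = \left(\frac{5}{3}\right)^{4} = \frac{625}{81}$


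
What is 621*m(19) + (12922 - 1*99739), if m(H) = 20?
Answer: -74397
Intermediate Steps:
621*m(19) + (12922 - 1*99739) = 621*20 + (12922 - 1*99739) = 12420 + (12922 - 99739) = 12420 - 86817 = -74397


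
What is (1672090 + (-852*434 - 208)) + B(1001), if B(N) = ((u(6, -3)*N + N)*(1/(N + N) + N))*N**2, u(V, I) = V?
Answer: 14056093674249/2 ≈ 7.0280e+12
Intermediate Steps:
B(N) = 7*N**3*(N + 1/(2*N)) (B(N) = ((6*N + N)*(1/(N + N) + N))*N**2 = ((7*N)*(1/(2*N) + N))*N**2 = ((7*N)*(N + 1/(2*N)))*N**2 = (7*N*(N + 1/(2*N)))*N**2 = 7*N**3*(N + 1/(2*N)))
(1672090 + (-852*434 - 208)) + B(1001) = (1672090 + (-852*434 - 208)) + 7*1001**2*(1/2 + 1001**2) = (1672090 + (-369768 - 208)) + 7*1002001*(1/2 + 1002001) = (1672090 - 369976) + 7*1002001*(2004003/2) = 1302114 + 14056091070021/2 = 14056093674249/2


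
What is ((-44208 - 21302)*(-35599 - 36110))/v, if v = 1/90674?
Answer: 425955313641660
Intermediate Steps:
v = 1/90674 ≈ 1.1029e-5
((-44208 - 21302)*(-35599 - 36110))/v = ((-44208 - 21302)*(-35599 - 36110))/(1/90674) = -65510*(-71709)*90674 = 4697656590*90674 = 425955313641660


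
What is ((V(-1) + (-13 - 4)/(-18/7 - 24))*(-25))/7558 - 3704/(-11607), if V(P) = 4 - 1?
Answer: 556732253/1812997924 ≈ 0.30708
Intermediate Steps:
V(P) = 3
((V(-1) + (-13 - 4)/(-18/7 - 24))*(-25))/7558 - 3704/(-11607) = ((3 + (-13 - 4)/(-18/7 - 24))*(-25))/7558 - 3704/(-11607) = ((3 - 17/(-18*⅐ - 24))*(-25))*(1/7558) - 3704*(-1/11607) = ((3 - 17/(-18/7 - 24))*(-25))*(1/7558) + 3704/11607 = ((3 - 17/(-186/7))*(-25))*(1/7558) + 3704/11607 = ((3 - 17*(-7/186))*(-25))*(1/7558) + 3704/11607 = ((3 + 119/186)*(-25))*(1/7558) + 3704/11607 = ((677/186)*(-25))*(1/7558) + 3704/11607 = -16925/186*1/7558 + 3704/11607 = -16925/1405788 + 3704/11607 = 556732253/1812997924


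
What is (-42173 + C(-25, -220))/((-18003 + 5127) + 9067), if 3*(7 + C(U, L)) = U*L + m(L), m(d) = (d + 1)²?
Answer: 73079/11427 ≈ 6.3953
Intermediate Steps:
m(d) = (1 + d)²
C(U, L) = -7 + (1 + L)²/3 + L*U/3 (C(U, L) = -7 + (U*L + (1 + L)²)/3 = -7 + (L*U + (1 + L)²)/3 = -7 + ((1 + L)² + L*U)/3 = -7 + ((1 + L)²/3 + L*U/3) = -7 + (1 + L)²/3 + L*U/3)
(-42173 + C(-25, -220))/((-18003 + 5127) + 9067) = (-42173 + (-7 + (1 - 220)²/3 + (⅓)*(-220)*(-25)))/((-18003 + 5127) + 9067) = (-42173 + (-7 + (⅓)*(-219)² + 5500/3))/(-12876 + 9067) = (-42173 + (-7 + (⅓)*47961 + 5500/3))/(-3809) = (-42173 + (-7 + 15987 + 5500/3))*(-1/3809) = (-42173 + 53440/3)*(-1/3809) = -73079/3*(-1/3809) = 73079/11427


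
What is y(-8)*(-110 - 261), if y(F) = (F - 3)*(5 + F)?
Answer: -12243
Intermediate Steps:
y(F) = (-3 + F)*(5 + F)
y(-8)*(-110 - 261) = (-15 + (-8)² + 2*(-8))*(-110 - 261) = (-15 + 64 - 16)*(-371) = 33*(-371) = -12243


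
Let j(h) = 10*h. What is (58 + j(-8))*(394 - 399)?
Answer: 110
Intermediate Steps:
(58 + j(-8))*(394 - 399) = (58 + 10*(-8))*(394 - 399) = (58 - 80)*(-5) = -22*(-5) = 110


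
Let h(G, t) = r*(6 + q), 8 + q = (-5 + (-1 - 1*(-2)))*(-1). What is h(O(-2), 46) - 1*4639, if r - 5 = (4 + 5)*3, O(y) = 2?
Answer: -4575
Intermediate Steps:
q = -4 (q = -8 + (-5 + (-1 - 1*(-2)))*(-1) = -8 + (-5 + (-1 + 2))*(-1) = -8 + (-5 + 1)*(-1) = -8 - 4*(-1) = -8 + 4 = -4)
r = 32 (r = 5 + (4 + 5)*3 = 5 + 9*3 = 5 + 27 = 32)
h(G, t) = 64 (h(G, t) = 32*(6 - 4) = 32*2 = 64)
h(O(-2), 46) - 1*4639 = 64 - 1*4639 = 64 - 4639 = -4575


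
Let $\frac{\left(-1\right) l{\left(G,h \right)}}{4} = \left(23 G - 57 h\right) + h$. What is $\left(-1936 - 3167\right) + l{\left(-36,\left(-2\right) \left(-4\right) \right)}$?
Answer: $1$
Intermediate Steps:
$l{\left(G,h \right)} = - 92 G + 224 h$ ($l{\left(G,h \right)} = - 4 \left(\left(23 G - 57 h\right) + h\right) = - 4 \left(\left(- 57 h + 23 G\right) + h\right) = - 4 \left(- 56 h + 23 G\right) = - 92 G + 224 h$)
$\left(-1936 - 3167\right) + l{\left(-36,\left(-2\right) \left(-4\right) \right)} = \left(-1936 - 3167\right) + \left(\left(-92\right) \left(-36\right) + 224 \left(\left(-2\right) \left(-4\right)\right)\right) = -5103 + \left(3312 + 224 \cdot 8\right) = -5103 + \left(3312 + 1792\right) = -5103 + 5104 = 1$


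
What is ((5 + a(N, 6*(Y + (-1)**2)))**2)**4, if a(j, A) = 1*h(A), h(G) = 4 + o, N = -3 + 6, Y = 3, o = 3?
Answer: 429981696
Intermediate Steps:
N = 3
h(G) = 7 (h(G) = 4 + 3 = 7)
a(j, A) = 7 (a(j, A) = 1*7 = 7)
((5 + a(N, 6*(Y + (-1)**2)))**2)**4 = ((5 + 7)**2)**4 = (12**2)**4 = 144**4 = 429981696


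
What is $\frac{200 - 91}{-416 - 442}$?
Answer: $- \frac{109}{858} \approx -0.12704$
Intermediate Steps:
$\frac{200 - 91}{-416 - 442} = \frac{109}{-858} = 109 \left(- \frac{1}{858}\right) = - \frac{109}{858}$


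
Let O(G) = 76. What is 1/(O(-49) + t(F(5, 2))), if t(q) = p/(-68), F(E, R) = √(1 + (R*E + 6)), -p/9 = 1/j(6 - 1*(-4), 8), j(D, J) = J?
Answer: 544/41353 ≈ 0.013155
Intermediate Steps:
p = -9/8 ≈ -1.1250
F(E, R) = √(7 + E*R) (F(E, R) = √(1 + (E*R + 6)) = √(1 + (6 + E*R)) = √(7 + E*R))
t(q) = 9/544 (t(q) = -9/8/(-68) = -9/8*(-1/68) = 9/544)
1/(O(-49) + t(F(5, 2))) = 1/(76 + 9/544) = 1/(41353/544) = 544/41353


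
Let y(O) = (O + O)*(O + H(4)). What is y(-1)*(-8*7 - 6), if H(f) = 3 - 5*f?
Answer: -2232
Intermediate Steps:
y(O) = 2*O*(-17 + O) (y(O) = (O + O)*(O + (3 - 5*4)) = (2*O)*(O + (3 - 20)) = (2*O)*(O - 17) = (2*O)*(-17 + O) = 2*O*(-17 + O))
y(-1)*(-8*7 - 6) = (2*(-1)*(-17 - 1))*(-8*7 - 6) = (2*(-1)*(-18))*(-56 - 6) = 36*(-62) = -2232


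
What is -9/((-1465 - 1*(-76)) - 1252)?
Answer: 9/2641 ≈ 0.0034078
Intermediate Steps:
-9/((-1465 - 1*(-76)) - 1252) = -9/((-1465 + 76) - 1252) = -9/(-1389 - 1252) = -9/(-2641) = -1/2641*(-9) = 9/2641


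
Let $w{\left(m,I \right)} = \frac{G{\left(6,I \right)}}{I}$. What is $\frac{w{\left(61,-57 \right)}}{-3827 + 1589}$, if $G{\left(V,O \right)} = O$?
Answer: $- \frac{1}{2238} \approx -0.00044683$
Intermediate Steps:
$w{\left(m,I \right)} = 1$ ($w{\left(m,I \right)} = \frac{I}{I} = 1$)
$\frac{w{\left(61,-57 \right)}}{-3827 + 1589} = 1 \frac{1}{-3827 + 1589} = 1 \frac{1}{-2238} = 1 \left(- \frac{1}{2238}\right) = - \frac{1}{2238}$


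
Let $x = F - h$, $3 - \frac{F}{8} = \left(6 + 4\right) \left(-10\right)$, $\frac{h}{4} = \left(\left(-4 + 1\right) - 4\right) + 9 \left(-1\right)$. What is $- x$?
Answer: $-888$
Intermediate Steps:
$h = -64$ ($h = 4 \left(\left(\left(-4 + 1\right) - 4\right) + 9 \left(-1\right)\right) = 4 \left(\left(-3 - 4\right) - 9\right) = 4 \left(-7 - 9\right) = 4 \left(-16\right) = -64$)
$F = 824$ ($F = 24 - 8 \left(6 + 4\right) \left(-10\right) = 24 - 8 \cdot 10 \left(-10\right) = 24 - -800 = 24 + 800 = 824$)
$x = 888$ ($x = 824 - -64 = 824 + 64 = 888$)
$- x = \left(-1\right) 888 = -888$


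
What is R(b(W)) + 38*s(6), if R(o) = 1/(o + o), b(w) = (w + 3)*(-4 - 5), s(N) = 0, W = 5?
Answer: -1/144 ≈ -0.0069444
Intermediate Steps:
b(w) = -27 - 9*w (b(w) = (3 + w)*(-9) = -27 - 9*w)
R(o) = 1/(2*o)
R(b(W)) + 38*s(6) = 1/(2*(-27 - 9*5)) + 38*0 = 1/(2*(-27 - 45)) + 0 = (½)/(-72) + 0 = (½)*(-1/72) + 0 = -1/144 + 0 = -1/144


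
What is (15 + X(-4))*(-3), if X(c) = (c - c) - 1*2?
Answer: -39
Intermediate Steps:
X(c) = -2 (X(c) = 0 - 2 = -2)
(15 + X(-4))*(-3) = (15 - 2)*(-3) = 13*(-3) = -39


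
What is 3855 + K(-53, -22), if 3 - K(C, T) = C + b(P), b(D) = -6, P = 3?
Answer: 3917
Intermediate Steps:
K(C, T) = 9 - C (K(C, T) = 3 - (C - 6) = 3 - (-6 + C) = 3 + (6 - C) = 9 - C)
3855 + K(-53, -22) = 3855 + (9 - 1*(-53)) = 3855 + (9 + 53) = 3855 + 62 = 3917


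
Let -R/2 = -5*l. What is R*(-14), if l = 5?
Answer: -700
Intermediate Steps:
R = 50 (R = -(-10)*5 = -2*(-25) = 50)
R*(-14) = 50*(-14) = -700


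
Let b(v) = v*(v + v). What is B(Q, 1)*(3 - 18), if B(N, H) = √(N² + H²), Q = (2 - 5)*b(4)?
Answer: -15*√9217 ≈ -1440.1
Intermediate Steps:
b(v) = 2*v² (b(v) = v*(2*v) = 2*v²)
Q = -96 (Q = (2 - 5)*(2*4²) = -6*16 = -3*32 = -96)
B(N, H) = √(H² + N²)
B(Q, 1)*(3 - 18) = √(1² + (-96)²)*(3 - 18) = √(1 + 9216)*(-15) = √9217*(-15) = -15*√9217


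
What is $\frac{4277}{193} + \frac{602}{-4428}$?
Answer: $\frac{9411185}{427302} \approx 22.025$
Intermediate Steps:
$\frac{4277}{193} + \frac{602}{-4428} = 4277 \cdot \frac{1}{193} + 602 \left(- \frac{1}{4428}\right) = \frac{4277}{193} - \frac{301}{2214} = \frac{9411185}{427302}$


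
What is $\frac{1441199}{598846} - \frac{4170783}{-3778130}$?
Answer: $\frac{29636917516}{8442231485} \approx 3.5106$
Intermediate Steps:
$\frac{1441199}{598846} - \frac{4170783}{-3778130} = 1441199 \cdot \frac{1}{598846} - - \frac{4170783}{3778130} = \frac{1441199}{598846} + \frac{4170783}{3778130} = \frac{29636917516}{8442231485}$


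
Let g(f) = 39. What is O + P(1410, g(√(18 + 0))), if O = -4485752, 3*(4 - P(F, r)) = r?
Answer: -4485761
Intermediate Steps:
P(F, r) = 4 - r/3
O + P(1410, g(√(18 + 0))) = -4485752 + (4 - ⅓*39) = -4485752 + (4 - 13) = -4485752 - 9 = -4485761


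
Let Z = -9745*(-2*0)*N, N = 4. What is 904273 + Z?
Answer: 904273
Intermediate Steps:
Z = 0 (Z = -9745*(-2*0)*4 = -0*4 = -9745*0 = 0)
904273 + Z = 904273 + 0 = 904273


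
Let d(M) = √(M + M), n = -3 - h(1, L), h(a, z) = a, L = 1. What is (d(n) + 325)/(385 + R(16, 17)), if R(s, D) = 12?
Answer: 325/397 + 2*I*√2/397 ≈ 0.81864 + 0.0071245*I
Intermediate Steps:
n = -4 (n = -3 - 1*1 = -3 - 1 = -4)
d(M) = √2*√M (d(M) = √(2*M) = √2*√M)
(d(n) + 325)/(385 + R(16, 17)) = (√2*√(-4) + 325)/(385 + 12) = (√2*(2*I) + 325)/397 = (2*I*√2 + 325)*(1/397) = (325 + 2*I*√2)*(1/397) = 325/397 + 2*I*√2/397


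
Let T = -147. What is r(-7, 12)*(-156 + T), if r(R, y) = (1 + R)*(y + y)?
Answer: 43632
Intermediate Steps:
r(R, y) = 2*y*(1 + R) (r(R, y) = (1 + R)*(2*y) = 2*y*(1 + R))
r(-7, 12)*(-156 + T) = (2*12*(1 - 7))*(-156 - 147) = (2*12*(-6))*(-303) = -144*(-303) = 43632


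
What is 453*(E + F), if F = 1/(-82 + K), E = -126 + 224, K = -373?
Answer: 20198817/455 ≈ 44393.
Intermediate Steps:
E = 98
F = -1/455 (F = 1/(-82 - 373) = 1/(-455) = -1/455 ≈ -0.0021978)
453*(E + F) = 453*(98 - 1/455) = 453*(44589/455) = 20198817/455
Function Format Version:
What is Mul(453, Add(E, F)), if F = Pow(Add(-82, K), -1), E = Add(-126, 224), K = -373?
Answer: Rational(20198817, 455) ≈ 44393.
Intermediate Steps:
E = 98
F = Rational(-1, 455) (F = Pow(Add(-82, -373), -1) = Pow(-455, -1) = Rational(-1, 455) ≈ -0.0021978)
Mul(453, Add(E, F)) = Mul(453, Add(98, Rational(-1, 455))) = Mul(453, Rational(44589, 455)) = Rational(20198817, 455)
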